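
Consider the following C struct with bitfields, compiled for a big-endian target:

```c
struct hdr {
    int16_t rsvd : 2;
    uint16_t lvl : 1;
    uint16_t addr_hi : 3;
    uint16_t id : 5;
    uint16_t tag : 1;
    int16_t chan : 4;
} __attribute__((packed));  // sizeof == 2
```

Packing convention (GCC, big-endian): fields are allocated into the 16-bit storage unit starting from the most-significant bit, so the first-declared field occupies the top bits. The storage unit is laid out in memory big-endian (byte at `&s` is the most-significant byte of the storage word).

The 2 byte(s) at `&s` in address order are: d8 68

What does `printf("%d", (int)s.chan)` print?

-8

[0]=0xd8 [1]=0x68 (big-endian) → word 0xd868
rsvd:2 @ bit 14 → (0xd868>>14)&0x3 = 0x3
lvl:1 @ bit 13 → (0xd868>>13)&0x1 = 0x0
addr_hi:3 @ bit 10 → (0xd868>>10)&0x7 = 0x6
id:5 @ bit 5 → (0xd868>>5)&0x1f = 0x3
tag:1 @ bit 4 → (0xd868>>4)&0x1 = 0x0
chan:4 @ bit 0 → (0xd868>>0)&0xf = 0x8  ←
chan signed 4b, MSB=1: 8 - 16 = -8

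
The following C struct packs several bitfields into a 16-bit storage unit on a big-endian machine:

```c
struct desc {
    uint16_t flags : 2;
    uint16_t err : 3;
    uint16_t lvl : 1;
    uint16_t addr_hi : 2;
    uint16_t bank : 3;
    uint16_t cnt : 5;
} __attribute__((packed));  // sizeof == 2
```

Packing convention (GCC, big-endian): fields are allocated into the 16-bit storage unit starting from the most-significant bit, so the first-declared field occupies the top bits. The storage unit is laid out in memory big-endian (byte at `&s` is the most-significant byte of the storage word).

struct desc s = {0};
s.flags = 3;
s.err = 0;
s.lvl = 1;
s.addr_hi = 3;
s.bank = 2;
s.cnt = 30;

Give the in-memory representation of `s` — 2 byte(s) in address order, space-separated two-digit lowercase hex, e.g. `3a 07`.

flags:2 = 3 → 0x3 << 14 → word 0xc000
err:3 = 0 → 0x0 << 11 → word 0xc000
lvl:1 = 1 → 0x1 << 10 → word 0xc400
addr_hi:2 = 3 → 0x3 << 8 → word 0xc700
bank:3 = 2 → 0x2 << 5 → word 0xc740
cnt:5 = 30 → 0x1e << 0 → word 0xc75e
word = 0xc75e → big-endian bytes:
  [0]=0xc7  [1]=0x5e

c7 5e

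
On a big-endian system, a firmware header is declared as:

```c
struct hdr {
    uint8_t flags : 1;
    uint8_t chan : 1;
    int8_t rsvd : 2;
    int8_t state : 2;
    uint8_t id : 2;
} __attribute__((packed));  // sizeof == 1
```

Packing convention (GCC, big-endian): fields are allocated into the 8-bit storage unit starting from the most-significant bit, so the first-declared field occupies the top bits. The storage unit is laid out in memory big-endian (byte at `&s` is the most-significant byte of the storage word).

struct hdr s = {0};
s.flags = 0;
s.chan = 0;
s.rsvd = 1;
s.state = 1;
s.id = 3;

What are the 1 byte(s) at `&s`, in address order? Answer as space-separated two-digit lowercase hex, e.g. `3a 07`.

[7+:1] flags=0 & 0x1 = 0x0; word=0x00
[6+:1] chan=0 & 0x1 = 0x0; word=0x00
[4+:2] rsvd=1 & 0x3 = 0x1; word=0x10
[2+:2] state=1 & 0x3 = 0x1; word=0x14
[0+:2] id=3 & 0x3 = 0x3; word=0x17
word = 0x17 → big-endian bytes:
  [0]=0x17

17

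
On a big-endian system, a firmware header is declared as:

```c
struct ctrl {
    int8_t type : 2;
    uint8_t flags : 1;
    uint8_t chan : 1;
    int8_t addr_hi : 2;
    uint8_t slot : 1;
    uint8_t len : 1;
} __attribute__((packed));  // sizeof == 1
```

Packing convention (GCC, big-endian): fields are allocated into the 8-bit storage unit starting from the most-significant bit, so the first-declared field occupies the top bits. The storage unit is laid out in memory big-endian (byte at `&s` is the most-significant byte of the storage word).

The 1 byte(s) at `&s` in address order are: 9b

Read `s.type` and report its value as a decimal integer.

[0]=0x9b (big-endian) → word 0x9b
type [6+:2] = (word>>6) & 0x3 = 2  ←
flags [5+:1] = (word>>5) & 0x1 = 0
chan [4+:1] = (word>>4) & 0x1 = 1
addr_hi [2+:2] = (word>>2) & 0x3 = 2
slot [1+:1] = (word>>1) & 0x1 = 1
len [0+:1] = (word>>0) & 0x1 = 1
type signed 2b, MSB=1: 2 - 4 = -2

-2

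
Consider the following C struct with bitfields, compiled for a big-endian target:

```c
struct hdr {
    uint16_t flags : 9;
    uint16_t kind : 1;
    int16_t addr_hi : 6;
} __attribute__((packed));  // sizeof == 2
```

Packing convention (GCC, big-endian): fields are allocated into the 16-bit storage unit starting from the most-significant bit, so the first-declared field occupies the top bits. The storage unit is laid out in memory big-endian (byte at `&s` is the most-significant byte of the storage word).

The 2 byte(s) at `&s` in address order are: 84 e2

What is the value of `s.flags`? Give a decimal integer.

[0]=0x84 [1]=0xe2 (big-endian) → word 0x84e2
flags:9 @ bit 7 → (0x84e2>>7)&0x1ff = 0x109  ←
kind:1 @ bit 6 → (0x84e2>>6)&0x1 = 0x1
addr_hi:6 @ bit 0 → (0x84e2>>0)&0x3f = 0x22

265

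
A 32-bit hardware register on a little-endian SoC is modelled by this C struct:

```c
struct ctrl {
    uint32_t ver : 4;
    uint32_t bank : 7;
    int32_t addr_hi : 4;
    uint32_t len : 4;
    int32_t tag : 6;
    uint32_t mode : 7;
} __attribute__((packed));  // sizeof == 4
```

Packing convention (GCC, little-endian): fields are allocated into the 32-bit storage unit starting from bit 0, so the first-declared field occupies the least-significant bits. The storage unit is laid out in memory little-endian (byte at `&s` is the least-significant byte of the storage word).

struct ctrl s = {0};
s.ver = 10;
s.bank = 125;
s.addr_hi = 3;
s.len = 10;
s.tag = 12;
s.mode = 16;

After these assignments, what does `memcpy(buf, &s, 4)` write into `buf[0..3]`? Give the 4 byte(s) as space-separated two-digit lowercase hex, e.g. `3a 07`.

da 1f 65 20

[0+:4] ver=10 & 0xf = 0xa; word=0x0000000a
[4+:7] bank=125 & 0x7f = 0x7d; word=0x000007da
[11+:4] addr_hi=3 & 0xf = 0x3; word=0x00001fda
[15+:4] len=10 & 0xf = 0xa; word=0x00051fda
[19+:6] tag=12 & 0x3f = 0xc; word=0x00651fda
[25+:7] mode=16 & 0x7f = 0x10; word=0x20651fda
word = 0x20651fda → little-endian bytes:
  [0]=0xda  [1]=0x1f  [2]=0x65  [3]=0x20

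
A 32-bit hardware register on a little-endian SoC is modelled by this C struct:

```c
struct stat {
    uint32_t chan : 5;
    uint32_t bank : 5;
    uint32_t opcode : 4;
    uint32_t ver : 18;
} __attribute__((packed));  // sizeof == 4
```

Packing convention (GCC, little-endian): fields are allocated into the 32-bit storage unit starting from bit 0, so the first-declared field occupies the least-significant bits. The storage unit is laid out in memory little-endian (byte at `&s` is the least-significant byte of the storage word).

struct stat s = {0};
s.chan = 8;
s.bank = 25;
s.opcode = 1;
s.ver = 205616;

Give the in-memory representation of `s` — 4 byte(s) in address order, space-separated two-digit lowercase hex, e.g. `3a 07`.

chan:5 = 8 → 0x8 << 0 → word 0x00000008
bank:5 = 25 → 0x19 << 5 → word 0x00000328
opcode:4 = 1 → 0x1 << 10 → word 0x00000728
ver:18 = 205616 → 0x32330 << 14 → word 0xc8cc0728
word = 0xc8cc0728 → little-endian bytes:
  [0]=0x28  [1]=0x07  [2]=0xcc  [3]=0xc8

28 07 cc c8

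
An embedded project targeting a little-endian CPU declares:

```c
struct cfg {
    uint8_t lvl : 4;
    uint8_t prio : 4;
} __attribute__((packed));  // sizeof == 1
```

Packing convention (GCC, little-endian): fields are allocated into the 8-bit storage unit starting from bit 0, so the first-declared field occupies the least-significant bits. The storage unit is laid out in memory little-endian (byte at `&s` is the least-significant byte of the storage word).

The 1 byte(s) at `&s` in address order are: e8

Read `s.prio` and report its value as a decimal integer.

[0]=0xe8 (little-endian) → word 0xe8
lvl [0+:4] = (word>>0) & 0xf = 8
prio [4+:4] = (word>>4) & 0xf = 14  ←

14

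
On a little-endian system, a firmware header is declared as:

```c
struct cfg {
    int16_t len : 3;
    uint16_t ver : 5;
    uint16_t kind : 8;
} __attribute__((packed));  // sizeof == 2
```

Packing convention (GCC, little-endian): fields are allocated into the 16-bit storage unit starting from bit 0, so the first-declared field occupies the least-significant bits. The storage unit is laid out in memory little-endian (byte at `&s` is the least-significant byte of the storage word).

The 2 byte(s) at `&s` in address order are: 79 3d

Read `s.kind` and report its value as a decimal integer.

61

[0]=0x79 [1]=0x3d (little-endian) → word 0x3d79
len [0+:3] = (word>>0) & 0x7 = 1
ver [3+:5] = (word>>3) & 0x1f = 15
kind [8+:8] = (word>>8) & 0xff = 61  ←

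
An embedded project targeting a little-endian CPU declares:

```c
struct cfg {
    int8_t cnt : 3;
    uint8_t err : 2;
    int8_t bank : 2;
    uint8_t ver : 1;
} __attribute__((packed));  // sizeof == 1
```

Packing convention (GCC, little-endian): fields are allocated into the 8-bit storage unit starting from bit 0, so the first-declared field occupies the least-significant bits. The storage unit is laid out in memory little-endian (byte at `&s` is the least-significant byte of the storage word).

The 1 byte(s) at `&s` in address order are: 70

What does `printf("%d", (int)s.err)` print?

2

[0]=0x70 (little-endian) → word 0x70
cnt:3 @ bit 0 → (0x70>>0)&0x7 = 0x0
err:2 @ bit 3 → (0x70>>3)&0x3 = 0x2  ←
bank:2 @ bit 5 → (0x70>>5)&0x3 = 0x3
ver:1 @ bit 7 → (0x70>>7)&0x1 = 0x0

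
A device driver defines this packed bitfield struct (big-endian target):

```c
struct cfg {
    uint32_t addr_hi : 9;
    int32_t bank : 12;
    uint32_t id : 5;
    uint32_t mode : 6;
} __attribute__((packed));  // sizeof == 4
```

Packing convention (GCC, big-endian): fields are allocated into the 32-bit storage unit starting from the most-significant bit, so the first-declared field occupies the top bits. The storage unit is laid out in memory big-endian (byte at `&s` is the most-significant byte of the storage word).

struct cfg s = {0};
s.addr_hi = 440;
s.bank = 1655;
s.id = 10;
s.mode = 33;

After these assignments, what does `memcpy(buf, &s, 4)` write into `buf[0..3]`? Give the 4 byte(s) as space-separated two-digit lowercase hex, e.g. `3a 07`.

addr_hi:9 = 440 → 0x1b8 << 23 → word 0xdc000000
bank:12 = 1655 → 0x677 << 11 → word 0xdc33b800
id:5 = 10 → 0xa << 6 → word 0xdc33ba80
mode:6 = 33 → 0x21 << 0 → word 0xdc33baa1
word = 0xdc33baa1 → big-endian bytes:
  [0]=0xdc  [1]=0x33  [2]=0xba  [3]=0xa1

dc 33 ba a1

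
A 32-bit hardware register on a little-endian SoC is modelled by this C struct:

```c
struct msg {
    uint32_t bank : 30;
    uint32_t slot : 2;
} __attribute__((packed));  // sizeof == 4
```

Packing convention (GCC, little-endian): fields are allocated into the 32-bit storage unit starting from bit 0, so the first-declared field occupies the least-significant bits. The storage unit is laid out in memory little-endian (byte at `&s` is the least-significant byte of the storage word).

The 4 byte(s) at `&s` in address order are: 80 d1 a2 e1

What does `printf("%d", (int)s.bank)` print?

[0]=0x80 [1]=0xd1 [2]=0xa2 [3]=0xe1 (little-endian) → word 0xe1a2d180
bank:30 @ bit 0 → (0xe1a2d180>>0)&0x3fffffff = 0x21a2d180  ←
slot:2 @ bit 30 → (0xe1a2d180>>30)&0x3 = 0x3

564318592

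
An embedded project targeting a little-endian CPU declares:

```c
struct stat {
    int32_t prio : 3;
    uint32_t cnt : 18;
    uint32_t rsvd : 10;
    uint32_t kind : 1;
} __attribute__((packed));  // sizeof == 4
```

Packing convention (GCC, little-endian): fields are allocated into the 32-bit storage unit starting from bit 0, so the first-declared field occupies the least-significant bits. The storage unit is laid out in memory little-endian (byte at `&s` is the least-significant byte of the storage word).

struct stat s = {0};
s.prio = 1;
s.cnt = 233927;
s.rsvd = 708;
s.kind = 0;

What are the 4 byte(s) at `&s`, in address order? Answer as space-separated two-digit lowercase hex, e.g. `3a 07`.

39 8e 9c 58

[0+:3] prio=1 & 0x7 = 0x1; word=0x00000001
[3+:18] cnt=233927 & 0x3ffff = 0x391c7; word=0x001c8e39
[21+:10] rsvd=708 & 0x3ff = 0x2c4; word=0x589c8e39
[31+:1] kind=0 & 0x1 = 0x0; word=0x589c8e39
word = 0x589c8e39 → little-endian bytes:
  [0]=0x39  [1]=0x8e  [2]=0x9c  [3]=0x58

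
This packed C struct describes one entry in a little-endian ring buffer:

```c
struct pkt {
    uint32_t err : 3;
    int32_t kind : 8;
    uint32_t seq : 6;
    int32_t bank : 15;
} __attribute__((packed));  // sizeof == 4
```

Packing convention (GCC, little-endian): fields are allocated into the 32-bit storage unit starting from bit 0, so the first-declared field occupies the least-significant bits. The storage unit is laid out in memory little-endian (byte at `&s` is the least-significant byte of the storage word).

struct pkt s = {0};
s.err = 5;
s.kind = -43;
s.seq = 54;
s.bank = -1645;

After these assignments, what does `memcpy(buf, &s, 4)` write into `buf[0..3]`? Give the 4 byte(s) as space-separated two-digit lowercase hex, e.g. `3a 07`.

[0+:3] err=5 & 0x7 = 0x5; word=0x00000005
[3+:8] kind=-43 & 0xff = 0xd5; word=0x000006ad
[11+:6] seq=54 & 0x3f = 0x36; word=0x0001b6ad
[17+:15] bank=-1645 & 0x7fff = 0x7993; word=0xf327b6ad
word = 0xf327b6ad → little-endian bytes:
  [0]=0xad  [1]=0xb6  [2]=0x27  [3]=0xf3

ad b6 27 f3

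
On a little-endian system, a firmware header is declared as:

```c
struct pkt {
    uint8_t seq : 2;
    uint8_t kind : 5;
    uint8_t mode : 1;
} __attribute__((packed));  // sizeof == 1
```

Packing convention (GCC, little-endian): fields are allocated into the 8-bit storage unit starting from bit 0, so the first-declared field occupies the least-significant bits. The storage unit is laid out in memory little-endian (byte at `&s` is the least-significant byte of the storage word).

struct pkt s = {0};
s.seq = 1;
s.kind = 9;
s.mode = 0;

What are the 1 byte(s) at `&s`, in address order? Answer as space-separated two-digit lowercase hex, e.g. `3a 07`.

seq (2b) val=1 bits=0x1 at bit 0: 0x01
kind (5b) val=9 bits=0x9 at bit 2: 0x25
mode (1b) val=0 bits=0x0 at bit 7: 0x25
word = 0x25 → little-endian bytes:
  [0]=0x25

25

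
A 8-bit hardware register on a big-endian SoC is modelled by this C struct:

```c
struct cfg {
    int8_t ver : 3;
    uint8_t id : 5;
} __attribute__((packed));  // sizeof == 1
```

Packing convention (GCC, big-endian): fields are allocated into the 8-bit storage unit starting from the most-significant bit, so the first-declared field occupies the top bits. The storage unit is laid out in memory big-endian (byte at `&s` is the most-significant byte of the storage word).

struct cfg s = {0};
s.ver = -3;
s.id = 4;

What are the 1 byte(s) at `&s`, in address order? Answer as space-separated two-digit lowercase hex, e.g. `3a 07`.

ver:3 = -3 → 0x5 << 5 → word 0xa0
id:5 = 4 → 0x4 << 0 → word 0xa4
word = 0xa4 → big-endian bytes:
  [0]=0xa4

a4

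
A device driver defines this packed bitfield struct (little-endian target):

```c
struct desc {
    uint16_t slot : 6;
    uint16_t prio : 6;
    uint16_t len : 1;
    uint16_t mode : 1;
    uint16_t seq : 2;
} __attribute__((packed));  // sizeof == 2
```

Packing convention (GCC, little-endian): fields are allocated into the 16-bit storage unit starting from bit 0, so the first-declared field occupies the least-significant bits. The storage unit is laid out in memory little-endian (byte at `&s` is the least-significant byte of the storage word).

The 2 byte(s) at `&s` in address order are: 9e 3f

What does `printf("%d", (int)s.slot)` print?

[0]=0x9e [1]=0x3f (little-endian) → word 0x3f9e
slot:6 @ bit 0 → (0x3f9e>>0)&0x3f = 0x1e  ←
prio:6 @ bit 6 → (0x3f9e>>6)&0x3f = 0x3e
len:1 @ bit 12 → (0x3f9e>>12)&0x1 = 0x1
mode:1 @ bit 13 → (0x3f9e>>13)&0x1 = 0x1
seq:2 @ bit 14 → (0x3f9e>>14)&0x3 = 0x0

30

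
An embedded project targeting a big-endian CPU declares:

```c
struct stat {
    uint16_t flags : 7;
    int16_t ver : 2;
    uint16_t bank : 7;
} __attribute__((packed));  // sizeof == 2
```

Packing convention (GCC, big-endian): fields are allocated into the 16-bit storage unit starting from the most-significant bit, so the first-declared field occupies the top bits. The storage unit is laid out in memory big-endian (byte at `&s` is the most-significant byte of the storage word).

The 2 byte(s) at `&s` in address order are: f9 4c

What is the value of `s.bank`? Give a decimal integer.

[0]=0xf9 [1]=0x4c (big-endian) → word 0xf94c
flags [9+:7] = (word>>9) & 0x7f = 124
ver [7+:2] = (word>>7) & 0x3 = 2
bank [0+:7] = (word>>0) & 0x7f = 76  ←

76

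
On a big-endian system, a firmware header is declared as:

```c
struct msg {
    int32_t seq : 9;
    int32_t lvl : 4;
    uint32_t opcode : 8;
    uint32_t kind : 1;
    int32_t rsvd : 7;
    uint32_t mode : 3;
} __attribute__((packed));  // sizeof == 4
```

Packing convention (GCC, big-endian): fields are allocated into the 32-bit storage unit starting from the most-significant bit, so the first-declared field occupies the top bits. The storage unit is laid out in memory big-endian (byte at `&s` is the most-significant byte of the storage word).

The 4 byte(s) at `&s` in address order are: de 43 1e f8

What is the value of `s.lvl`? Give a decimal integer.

-8

[0]=0xde [1]=0x43 [2]=0x1e [3]=0xf8 (big-endian) → word 0xde431ef8
seq [23+:9] = (word>>23) & 0x1ff = 444
lvl [19+:4] = (word>>19) & 0xf = 8  ←
opcode [11+:8] = (word>>11) & 0xff = 99
kind [10+:1] = (word>>10) & 0x1 = 1
rsvd [3+:7] = (word>>3) & 0x7f = 95
mode [0+:3] = (word>>0) & 0x7 = 0
lvl signed 4b, MSB=1: 8 - 16 = -8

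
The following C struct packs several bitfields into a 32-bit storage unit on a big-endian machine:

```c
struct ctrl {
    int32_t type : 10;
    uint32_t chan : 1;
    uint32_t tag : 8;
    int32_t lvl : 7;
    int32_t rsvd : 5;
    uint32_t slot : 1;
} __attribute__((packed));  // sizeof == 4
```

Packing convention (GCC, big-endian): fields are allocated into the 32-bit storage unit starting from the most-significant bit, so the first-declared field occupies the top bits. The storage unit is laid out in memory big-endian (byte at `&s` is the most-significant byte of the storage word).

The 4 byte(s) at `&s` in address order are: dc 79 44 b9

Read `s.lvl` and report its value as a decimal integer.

18

[0]=0xdc [1]=0x79 [2]=0x44 [3]=0xb9 (big-endian) → word 0xdc7944b9
type:10 @ bit 22 → (0xdc7944b9>>22)&0x3ff = 0x371
chan:1 @ bit 21 → (0xdc7944b9>>21)&0x1 = 0x1
tag:8 @ bit 13 → (0xdc7944b9>>13)&0xff = 0xca
lvl:7 @ bit 6 → (0xdc7944b9>>6)&0x7f = 0x12  ←
rsvd:5 @ bit 1 → (0xdc7944b9>>1)&0x1f = 0x1c
slot:1 @ bit 0 → (0xdc7944b9>>0)&0x1 = 0x1
lvl signed 7b, MSB=0: value = 18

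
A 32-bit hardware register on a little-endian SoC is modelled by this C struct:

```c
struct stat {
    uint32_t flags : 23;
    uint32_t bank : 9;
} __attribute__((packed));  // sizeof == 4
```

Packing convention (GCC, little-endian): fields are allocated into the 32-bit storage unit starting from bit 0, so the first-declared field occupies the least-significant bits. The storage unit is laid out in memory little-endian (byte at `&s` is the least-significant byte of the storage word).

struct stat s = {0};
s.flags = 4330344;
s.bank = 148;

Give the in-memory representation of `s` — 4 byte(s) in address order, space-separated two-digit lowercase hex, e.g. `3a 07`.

flags:23 = 4330344 → 0x421368 << 0 → word 0x00421368
bank:9 = 148 → 0x94 << 23 → word 0x4a421368
word = 0x4a421368 → little-endian bytes:
  [0]=0x68  [1]=0x13  [2]=0x42  [3]=0x4a

68 13 42 4a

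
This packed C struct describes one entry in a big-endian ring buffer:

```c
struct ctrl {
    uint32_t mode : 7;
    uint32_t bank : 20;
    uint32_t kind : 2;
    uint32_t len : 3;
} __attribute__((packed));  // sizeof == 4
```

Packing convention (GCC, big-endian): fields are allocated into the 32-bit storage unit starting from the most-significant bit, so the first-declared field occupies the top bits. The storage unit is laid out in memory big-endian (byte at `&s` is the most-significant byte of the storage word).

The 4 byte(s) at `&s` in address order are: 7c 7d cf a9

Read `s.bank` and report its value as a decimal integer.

[0]=0x7c [1]=0x7d [2]=0xcf [3]=0xa9 (big-endian) → word 0x7c7dcfa9
mode:7 @ bit 25 → (0x7c7dcfa9>>25)&0x7f = 0x3e
bank:20 @ bit 5 → (0x7c7dcfa9>>5)&0xfffff = 0x3ee7d  ←
kind:2 @ bit 3 → (0x7c7dcfa9>>3)&0x3 = 0x1
len:3 @ bit 0 → (0x7c7dcfa9>>0)&0x7 = 0x1

257661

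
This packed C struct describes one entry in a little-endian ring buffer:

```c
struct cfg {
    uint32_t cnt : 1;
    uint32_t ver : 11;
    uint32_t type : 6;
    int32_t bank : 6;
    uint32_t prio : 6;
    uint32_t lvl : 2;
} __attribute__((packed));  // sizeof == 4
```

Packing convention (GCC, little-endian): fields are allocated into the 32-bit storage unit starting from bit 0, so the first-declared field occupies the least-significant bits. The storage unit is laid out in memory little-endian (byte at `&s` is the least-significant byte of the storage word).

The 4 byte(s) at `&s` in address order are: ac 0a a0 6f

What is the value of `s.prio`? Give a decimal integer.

47

[0]=0xac [1]=0x0a [2]=0xa0 [3]=0x6f (little-endian) → word 0x6fa00aac
cnt:1 @ bit 0 → (0x6fa00aac>>0)&0x1 = 0x0
ver:11 @ bit 1 → (0x6fa00aac>>1)&0x7ff = 0x556
type:6 @ bit 12 → (0x6fa00aac>>12)&0x3f = 0x0
bank:6 @ bit 18 → (0x6fa00aac>>18)&0x3f = 0x28
prio:6 @ bit 24 → (0x6fa00aac>>24)&0x3f = 0x2f  ←
lvl:2 @ bit 30 → (0x6fa00aac>>30)&0x3 = 0x1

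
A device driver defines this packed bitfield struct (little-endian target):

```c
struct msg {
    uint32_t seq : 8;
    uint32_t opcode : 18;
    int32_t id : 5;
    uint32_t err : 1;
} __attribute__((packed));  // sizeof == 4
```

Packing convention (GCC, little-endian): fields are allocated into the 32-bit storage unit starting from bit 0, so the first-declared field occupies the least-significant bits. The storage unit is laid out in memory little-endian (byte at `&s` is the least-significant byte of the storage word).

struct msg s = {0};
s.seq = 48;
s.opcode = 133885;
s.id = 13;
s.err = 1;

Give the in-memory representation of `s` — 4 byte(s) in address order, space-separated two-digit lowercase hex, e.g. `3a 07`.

[0+:8] seq=48 & 0xff = 0x30; word=0x00000030
[8+:18] opcode=133885 & 0x3ffff = 0x20afd; word=0x020afd30
[26+:5] id=13 & 0x1f = 0xd; word=0x360afd30
[31+:1] err=1 & 0x1 = 0x1; word=0xb60afd30
word = 0xb60afd30 → little-endian bytes:
  [0]=0x30  [1]=0xfd  [2]=0x0a  [3]=0xb6

30 fd 0a b6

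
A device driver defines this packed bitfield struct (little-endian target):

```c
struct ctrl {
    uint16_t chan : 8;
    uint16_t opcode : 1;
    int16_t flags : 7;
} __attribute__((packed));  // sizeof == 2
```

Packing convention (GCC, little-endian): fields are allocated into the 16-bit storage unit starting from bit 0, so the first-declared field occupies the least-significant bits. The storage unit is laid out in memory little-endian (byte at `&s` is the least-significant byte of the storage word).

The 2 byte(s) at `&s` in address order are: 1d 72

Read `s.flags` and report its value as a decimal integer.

[0]=0x1d [1]=0x72 (little-endian) → word 0x721d
chan:8 @ bit 0 → (0x721d>>0)&0xff = 0x1d
opcode:1 @ bit 8 → (0x721d>>8)&0x1 = 0x0
flags:7 @ bit 9 → (0x721d>>9)&0x7f = 0x39  ←
flags signed 7b, MSB=0: value = 57

57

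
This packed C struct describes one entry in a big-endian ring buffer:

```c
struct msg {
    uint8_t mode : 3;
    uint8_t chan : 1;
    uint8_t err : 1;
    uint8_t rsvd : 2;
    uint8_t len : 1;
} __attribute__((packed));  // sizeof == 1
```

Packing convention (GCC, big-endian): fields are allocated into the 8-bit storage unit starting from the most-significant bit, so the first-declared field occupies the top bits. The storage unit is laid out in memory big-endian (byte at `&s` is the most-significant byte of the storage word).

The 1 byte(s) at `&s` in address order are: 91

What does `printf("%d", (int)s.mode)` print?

[0]=0x91 (big-endian) → word 0x91
mode:3 @ bit 5 → (0x91>>5)&0x7 = 0x4  ←
chan:1 @ bit 4 → (0x91>>4)&0x1 = 0x1
err:1 @ bit 3 → (0x91>>3)&0x1 = 0x0
rsvd:2 @ bit 1 → (0x91>>1)&0x3 = 0x0
len:1 @ bit 0 → (0x91>>0)&0x1 = 0x1

4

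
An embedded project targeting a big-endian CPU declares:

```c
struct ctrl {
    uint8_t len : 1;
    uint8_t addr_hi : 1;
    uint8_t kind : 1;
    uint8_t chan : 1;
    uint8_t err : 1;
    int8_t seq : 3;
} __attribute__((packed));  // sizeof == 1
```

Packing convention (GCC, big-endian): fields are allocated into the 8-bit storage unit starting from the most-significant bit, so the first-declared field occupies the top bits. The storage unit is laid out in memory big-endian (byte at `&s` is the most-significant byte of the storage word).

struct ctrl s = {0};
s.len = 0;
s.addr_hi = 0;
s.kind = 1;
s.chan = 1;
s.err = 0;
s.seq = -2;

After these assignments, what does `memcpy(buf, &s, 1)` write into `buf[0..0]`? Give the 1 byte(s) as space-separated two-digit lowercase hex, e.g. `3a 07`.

[7+:1] len=0 & 0x1 = 0x0; word=0x00
[6+:1] addr_hi=0 & 0x1 = 0x0; word=0x00
[5+:1] kind=1 & 0x1 = 0x1; word=0x20
[4+:1] chan=1 & 0x1 = 0x1; word=0x30
[3+:1] err=0 & 0x1 = 0x0; word=0x30
[0+:3] seq=-2 & 0x7 = 0x6; word=0x36
word = 0x36 → big-endian bytes:
  [0]=0x36

36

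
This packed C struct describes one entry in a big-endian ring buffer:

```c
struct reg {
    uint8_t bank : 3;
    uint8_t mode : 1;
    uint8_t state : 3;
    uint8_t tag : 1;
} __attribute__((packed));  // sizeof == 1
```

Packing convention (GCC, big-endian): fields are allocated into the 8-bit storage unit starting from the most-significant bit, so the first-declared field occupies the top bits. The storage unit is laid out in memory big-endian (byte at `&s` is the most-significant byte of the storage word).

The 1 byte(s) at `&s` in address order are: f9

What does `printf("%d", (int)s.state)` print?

4

[0]=0xf9 (big-endian) → word 0xf9
bank:3 @ bit 5 → (0xf9>>5)&0x7 = 0x7
mode:1 @ bit 4 → (0xf9>>4)&0x1 = 0x1
state:3 @ bit 1 → (0xf9>>1)&0x7 = 0x4  ←
tag:1 @ bit 0 → (0xf9>>0)&0x1 = 0x1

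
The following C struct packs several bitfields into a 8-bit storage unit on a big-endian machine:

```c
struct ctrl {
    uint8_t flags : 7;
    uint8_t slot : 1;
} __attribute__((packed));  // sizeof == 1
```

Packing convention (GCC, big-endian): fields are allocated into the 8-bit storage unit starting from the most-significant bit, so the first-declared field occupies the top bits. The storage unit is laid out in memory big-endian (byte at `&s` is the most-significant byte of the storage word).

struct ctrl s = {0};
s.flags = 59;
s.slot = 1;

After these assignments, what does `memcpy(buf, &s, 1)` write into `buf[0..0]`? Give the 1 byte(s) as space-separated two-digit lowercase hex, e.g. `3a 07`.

77

flags (7b) val=59 bits=0x3b at bit 1: 0x76
slot (1b) val=1 bits=0x1 at bit 0: 0x77
word = 0x77 → big-endian bytes:
  [0]=0x77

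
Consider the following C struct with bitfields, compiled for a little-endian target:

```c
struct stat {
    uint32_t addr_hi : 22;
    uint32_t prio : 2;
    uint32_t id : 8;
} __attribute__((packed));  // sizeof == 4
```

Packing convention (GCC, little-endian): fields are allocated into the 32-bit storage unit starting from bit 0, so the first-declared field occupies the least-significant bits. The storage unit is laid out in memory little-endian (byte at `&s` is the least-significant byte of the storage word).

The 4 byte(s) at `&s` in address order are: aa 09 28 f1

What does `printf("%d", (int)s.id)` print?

[0]=0xaa [1]=0x09 [2]=0x28 [3]=0xf1 (little-endian) → word 0xf12809aa
addr_hi:22 @ bit 0 → (0xf12809aa>>0)&0x3fffff = 0x2809aa
prio:2 @ bit 22 → (0xf12809aa>>22)&0x3 = 0x0
id:8 @ bit 24 → (0xf12809aa>>24)&0xff = 0xf1  ←

241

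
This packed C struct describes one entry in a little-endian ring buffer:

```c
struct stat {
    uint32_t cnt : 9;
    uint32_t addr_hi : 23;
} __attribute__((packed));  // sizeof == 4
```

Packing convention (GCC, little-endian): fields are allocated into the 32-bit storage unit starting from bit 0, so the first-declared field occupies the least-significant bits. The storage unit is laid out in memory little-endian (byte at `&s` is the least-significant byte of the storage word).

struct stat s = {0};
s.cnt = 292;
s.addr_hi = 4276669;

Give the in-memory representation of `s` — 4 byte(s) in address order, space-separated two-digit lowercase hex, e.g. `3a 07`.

24 7b 83 82

[0+:9] cnt=292 & 0x1ff = 0x124; word=0x00000124
[9+:23] addr_hi=4276669 & 0x7fffff = 0x4141bd; word=0x82837b24
word = 0x82837b24 → little-endian bytes:
  [0]=0x24  [1]=0x7b  [2]=0x83  [3]=0x82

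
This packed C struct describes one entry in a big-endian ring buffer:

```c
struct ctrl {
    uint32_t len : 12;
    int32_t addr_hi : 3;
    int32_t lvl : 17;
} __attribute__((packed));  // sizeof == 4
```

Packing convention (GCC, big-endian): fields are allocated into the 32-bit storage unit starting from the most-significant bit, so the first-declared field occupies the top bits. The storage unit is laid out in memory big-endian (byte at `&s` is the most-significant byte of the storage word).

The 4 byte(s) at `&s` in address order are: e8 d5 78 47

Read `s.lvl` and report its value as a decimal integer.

-34745

[0]=0xe8 [1]=0xd5 [2]=0x78 [3]=0x47 (big-endian) → word 0xe8d57847
len:12 @ bit 20 → (0xe8d57847>>20)&0xfff = 0xe8d
addr_hi:3 @ bit 17 → (0xe8d57847>>17)&0x7 = 0x2
lvl:17 @ bit 0 → (0xe8d57847>>0)&0x1ffff = 0x17847  ←
lvl signed 17b, MSB=1: 96327 - 131072 = -34745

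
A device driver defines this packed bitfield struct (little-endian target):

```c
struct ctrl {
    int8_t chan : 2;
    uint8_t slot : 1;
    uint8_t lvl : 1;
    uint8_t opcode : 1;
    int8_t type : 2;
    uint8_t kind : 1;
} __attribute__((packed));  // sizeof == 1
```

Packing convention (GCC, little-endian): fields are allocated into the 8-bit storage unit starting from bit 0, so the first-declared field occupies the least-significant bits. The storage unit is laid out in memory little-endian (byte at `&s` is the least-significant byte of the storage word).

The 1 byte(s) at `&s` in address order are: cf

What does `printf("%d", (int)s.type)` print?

-2

[0]=0xcf (little-endian) → word 0xcf
chan:2 @ bit 0 → (0xcf>>0)&0x3 = 0x3
slot:1 @ bit 2 → (0xcf>>2)&0x1 = 0x1
lvl:1 @ bit 3 → (0xcf>>3)&0x1 = 0x1
opcode:1 @ bit 4 → (0xcf>>4)&0x1 = 0x0
type:2 @ bit 5 → (0xcf>>5)&0x3 = 0x2  ←
kind:1 @ bit 7 → (0xcf>>7)&0x1 = 0x1
type signed 2b, MSB=1: 2 - 4 = -2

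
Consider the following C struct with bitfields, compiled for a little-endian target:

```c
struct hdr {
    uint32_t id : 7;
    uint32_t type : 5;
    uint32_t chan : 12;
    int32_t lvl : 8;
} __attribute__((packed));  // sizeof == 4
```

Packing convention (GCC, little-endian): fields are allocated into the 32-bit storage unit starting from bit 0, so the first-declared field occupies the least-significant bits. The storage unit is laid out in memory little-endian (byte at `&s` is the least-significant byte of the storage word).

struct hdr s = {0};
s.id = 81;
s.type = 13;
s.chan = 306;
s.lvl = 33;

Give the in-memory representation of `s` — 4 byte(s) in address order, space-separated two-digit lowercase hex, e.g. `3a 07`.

[0+:7] id=81 & 0x7f = 0x51; word=0x00000051
[7+:5] type=13 & 0x1f = 0xd; word=0x000006d1
[12+:12] chan=306 & 0xfff = 0x132; word=0x001326d1
[24+:8] lvl=33 & 0xff = 0x21; word=0x211326d1
word = 0x211326d1 → little-endian bytes:
  [0]=0xd1  [1]=0x26  [2]=0x13  [3]=0x21

d1 26 13 21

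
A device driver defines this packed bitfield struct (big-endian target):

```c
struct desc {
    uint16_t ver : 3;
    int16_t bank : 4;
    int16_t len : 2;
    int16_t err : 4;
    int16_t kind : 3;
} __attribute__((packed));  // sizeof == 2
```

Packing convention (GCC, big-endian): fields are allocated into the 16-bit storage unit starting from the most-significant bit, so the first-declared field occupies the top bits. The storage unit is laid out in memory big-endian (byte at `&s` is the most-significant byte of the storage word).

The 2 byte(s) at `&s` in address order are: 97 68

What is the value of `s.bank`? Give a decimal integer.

[0]=0x97 [1]=0x68 (big-endian) → word 0x9768
ver [13+:3] = (word>>13) & 0x7 = 4
bank [9+:4] = (word>>9) & 0xf = 11  ←
len [7+:2] = (word>>7) & 0x3 = 2
err [3+:4] = (word>>3) & 0xf = 13
kind [0+:3] = (word>>0) & 0x7 = 0
bank signed 4b, MSB=1: 11 - 16 = -5

-5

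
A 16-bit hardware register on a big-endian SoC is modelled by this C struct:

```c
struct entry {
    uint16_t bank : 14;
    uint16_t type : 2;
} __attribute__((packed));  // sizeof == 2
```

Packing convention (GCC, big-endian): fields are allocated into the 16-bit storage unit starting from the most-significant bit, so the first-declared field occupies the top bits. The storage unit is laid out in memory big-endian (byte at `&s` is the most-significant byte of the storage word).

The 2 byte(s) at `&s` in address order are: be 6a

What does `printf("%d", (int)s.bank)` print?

[0]=0xbe [1]=0x6a (big-endian) → word 0xbe6a
bank:14 @ bit 2 → (0xbe6a>>2)&0x3fff = 0x2f9a  ←
type:2 @ bit 0 → (0xbe6a>>0)&0x3 = 0x2

12186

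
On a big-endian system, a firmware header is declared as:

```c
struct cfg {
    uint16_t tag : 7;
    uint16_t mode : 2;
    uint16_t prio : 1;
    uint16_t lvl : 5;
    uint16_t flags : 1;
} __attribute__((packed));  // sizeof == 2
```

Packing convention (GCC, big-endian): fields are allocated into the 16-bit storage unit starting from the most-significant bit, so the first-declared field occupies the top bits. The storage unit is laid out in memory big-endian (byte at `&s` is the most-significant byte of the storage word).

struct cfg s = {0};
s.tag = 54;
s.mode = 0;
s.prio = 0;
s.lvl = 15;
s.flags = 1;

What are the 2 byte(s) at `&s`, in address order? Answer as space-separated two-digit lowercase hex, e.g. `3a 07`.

tag:7 = 54 → 0x36 << 9 → word 0x6c00
mode:2 = 0 → 0x0 << 7 → word 0x6c00
prio:1 = 0 → 0x0 << 6 → word 0x6c00
lvl:5 = 15 → 0xf << 1 → word 0x6c1e
flags:1 = 1 → 0x1 << 0 → word 0x6c1f
word = 0x6c1f → big-endian bytes:
  [0]=0x6c  [1]=0x1f

6c 1f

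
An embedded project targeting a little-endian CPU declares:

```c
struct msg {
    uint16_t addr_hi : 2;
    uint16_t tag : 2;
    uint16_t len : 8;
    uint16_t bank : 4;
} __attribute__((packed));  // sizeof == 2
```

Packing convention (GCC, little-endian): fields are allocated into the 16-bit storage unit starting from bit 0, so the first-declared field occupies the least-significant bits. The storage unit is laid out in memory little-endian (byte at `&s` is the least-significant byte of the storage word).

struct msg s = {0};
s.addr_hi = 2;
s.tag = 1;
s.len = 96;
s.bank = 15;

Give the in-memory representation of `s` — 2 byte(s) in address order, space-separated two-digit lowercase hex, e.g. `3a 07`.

addr_hi:2 = 2 → 0x2 << 0 → word 0x0002
tag:2 = 1 → 0x1 << 2 → word 0x0006
len:8 = 96 → 0x60 << 4 → word 0x0606
bank:4 = 15 → 0xf << 12 → word 0xf606
word = 0xf606 → little-endian bytes:
  [0]=0x06  [1]=0xf6

06 f6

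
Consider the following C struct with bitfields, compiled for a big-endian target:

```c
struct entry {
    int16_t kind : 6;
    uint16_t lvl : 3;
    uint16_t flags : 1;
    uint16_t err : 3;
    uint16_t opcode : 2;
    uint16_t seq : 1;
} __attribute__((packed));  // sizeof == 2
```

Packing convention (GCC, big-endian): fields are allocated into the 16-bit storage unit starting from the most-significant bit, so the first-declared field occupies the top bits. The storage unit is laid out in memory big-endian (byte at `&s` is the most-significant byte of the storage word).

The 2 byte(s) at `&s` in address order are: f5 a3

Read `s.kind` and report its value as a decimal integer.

-3

[0]=0xf5 [1]=0xa3 (big-endian) → word 0xf5a3
kind:6 @ bit 10 → (0xf5a3>>10)&0x3f = 0x3d  ←
lvl:3 @ bit 7 → (0xf5a3>>7)&0x7 = 0x3
flags:1 @ bit 6 → (0xf5a3>>6)&0x1 = 0x0
err:3 @ bit 3 → (0xf5a3>>3)&0x7 = 0x4
opcode:2 @ bit 1 → (0xf5a3>>1)&0x3 = 0x1
seq:1 @ bit 0 → (0xf5a3>>0)&0x1 = 0x1
kind signed 6b, MSB=1: 61 - 64 = -3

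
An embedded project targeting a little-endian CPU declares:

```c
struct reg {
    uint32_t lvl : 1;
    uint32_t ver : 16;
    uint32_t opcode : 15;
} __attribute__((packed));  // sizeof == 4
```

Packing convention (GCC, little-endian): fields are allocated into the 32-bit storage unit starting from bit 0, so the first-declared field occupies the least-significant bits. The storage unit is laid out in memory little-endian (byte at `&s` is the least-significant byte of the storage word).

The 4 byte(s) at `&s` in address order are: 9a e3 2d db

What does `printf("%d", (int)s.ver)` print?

[0]=0x9a [1]=0xe3 [2]=0x2d [3]=0xdb (little-endian) → word 0xdb2de39a
lvl [0+:1] = (word>>0) & 0x1 = 0
ver [1+:16] = (word>>1) & 0xffff = 61901  ←
opcode [17+:15] = (word>>17) & 0x7fff = 28054

61901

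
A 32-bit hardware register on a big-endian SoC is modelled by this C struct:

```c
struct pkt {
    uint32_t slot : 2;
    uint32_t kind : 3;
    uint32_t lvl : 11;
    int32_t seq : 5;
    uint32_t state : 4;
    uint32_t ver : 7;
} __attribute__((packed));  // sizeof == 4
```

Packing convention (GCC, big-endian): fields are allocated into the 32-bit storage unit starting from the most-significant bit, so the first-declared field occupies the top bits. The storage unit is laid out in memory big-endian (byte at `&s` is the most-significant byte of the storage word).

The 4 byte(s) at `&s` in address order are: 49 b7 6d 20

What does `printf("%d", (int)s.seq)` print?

13

[0]=0x49 [1]=0xb7 [2]=0x6d [3]=0x20 (big-endian) → word 0x49b76d20
slot [30+:2] = (word>>30) & 0x3 = 1
kind [27+:3] = (word>>27) & 0x7 = 1
lvl [16+:11] = (word>>16) & 0x7ff = 439
seq [11+:5] = (word>>11) & 0x1f = 13  ←
state [7+:4] = (word>>7) & 0xf = 10
ver [0+:7] = (word>>0) & 0x7f = 32
seq signed 5b, MSB=0: value = 13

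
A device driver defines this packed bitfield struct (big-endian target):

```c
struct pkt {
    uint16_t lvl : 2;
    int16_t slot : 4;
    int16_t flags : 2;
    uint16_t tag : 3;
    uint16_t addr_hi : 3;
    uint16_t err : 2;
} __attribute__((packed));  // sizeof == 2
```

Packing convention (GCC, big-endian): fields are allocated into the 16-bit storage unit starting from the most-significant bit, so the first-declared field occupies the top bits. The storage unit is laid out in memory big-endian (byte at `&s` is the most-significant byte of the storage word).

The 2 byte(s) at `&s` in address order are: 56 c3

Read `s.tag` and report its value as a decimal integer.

[0]=0x56 [1]=0xc3 (big-endian) → word 0x56c3
lvl:2 @ bit 14 → (0x56c3>>14)&0x3 = 0x1
slot:4 @ bit 10 → (0x56c3>>10)&0xf = 0x5
flags:2 @ bit 8 → (0x56c3>>8)&0x3 = 0x2
tag:3 @ bit 5 → (0x56c3>>5)&0x7 = 0x6  ←
addr_hi:3 @ bit 2 → (0x56c3>>2)&0x7 = 0x0
err:2 @ bit 0 → (0x56c3>>0)&0x3 = 0x3

6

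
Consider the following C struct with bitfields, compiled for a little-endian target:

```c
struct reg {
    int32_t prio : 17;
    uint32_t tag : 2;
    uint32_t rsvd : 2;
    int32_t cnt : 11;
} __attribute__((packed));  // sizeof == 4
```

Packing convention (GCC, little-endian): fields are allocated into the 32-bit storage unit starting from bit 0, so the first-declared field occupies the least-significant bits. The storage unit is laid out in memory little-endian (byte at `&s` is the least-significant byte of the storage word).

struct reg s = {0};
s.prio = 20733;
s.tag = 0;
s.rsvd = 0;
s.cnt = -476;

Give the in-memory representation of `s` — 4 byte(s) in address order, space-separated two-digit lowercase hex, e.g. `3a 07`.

fd 50 80 c4

prio (17b) val=20733 bits=0x50fd at bit 0: 0x000050fd
tag (2b) val=0 bits=0x0 at bit 17: 0x000050fd
rsvd (2b) val=0 bits=0x0 at bit 19: 0x000050fd
cnt (11b) val=-476 bits=0x624 at bit 21: 0xc48050fd
word = 0xc48050fd → little-endian bytes:
  [0]=0xfd  [1]=0x50  [2]=0x80  [3]=0xc4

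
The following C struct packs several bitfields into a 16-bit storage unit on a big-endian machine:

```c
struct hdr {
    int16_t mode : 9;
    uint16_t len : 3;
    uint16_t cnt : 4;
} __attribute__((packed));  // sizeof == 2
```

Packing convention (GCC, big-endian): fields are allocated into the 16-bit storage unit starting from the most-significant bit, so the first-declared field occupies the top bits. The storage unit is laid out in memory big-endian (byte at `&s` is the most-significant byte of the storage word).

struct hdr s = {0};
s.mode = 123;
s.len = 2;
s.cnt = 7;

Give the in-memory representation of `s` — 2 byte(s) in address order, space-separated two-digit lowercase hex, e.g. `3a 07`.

[7+:9] mode=123 & 0x1ff = 0x7b; word=0x3d80
[4+:3] len=2 & 0x7 = 0x2; word=0x3da0
[0+:4] cnt=7 & 0xf = 0x7; word=0x3da7
word = 0x3da7 → big-endian bytes:
  [0]=0x3d  [1]=0xa7

3d a7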